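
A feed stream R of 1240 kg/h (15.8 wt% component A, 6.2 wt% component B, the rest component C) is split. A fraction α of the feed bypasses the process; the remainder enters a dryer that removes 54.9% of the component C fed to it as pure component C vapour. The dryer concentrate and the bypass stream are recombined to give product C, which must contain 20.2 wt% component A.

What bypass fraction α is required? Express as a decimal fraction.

0.491

All 1240×0.158 = 195.92 kg/h of component A reaches C, so C = 195.92/0.202 = 969.9 kg/h and vapour = 270.1 kg/h.
The evaporator receives (1−α)·1240 of feed at 0.780 component C and removes 0.549 of that component C:
0.549×0.780×(1−α)×1240 = 270.1
(1−α) = 270.1/530.99 = 0.5087;  α = 0.4913.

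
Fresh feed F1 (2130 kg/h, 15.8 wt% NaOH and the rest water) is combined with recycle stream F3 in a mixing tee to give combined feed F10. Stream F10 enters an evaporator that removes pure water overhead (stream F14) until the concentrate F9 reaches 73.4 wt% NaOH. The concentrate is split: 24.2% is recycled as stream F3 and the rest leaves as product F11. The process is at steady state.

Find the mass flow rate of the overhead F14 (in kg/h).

Overall NaOH balance (none leaves overhead): NaOH in fresh feed = NaOH in product, i.e. 2130×0.158 = (1−0.242)·F9·0.734.
F9 = 336.54/(0.734×0.758) = 604.88 kg/h.
Recycle F3 = 0.242×604.88 = 146.38 kg/h.
Combined feed F10 = 2130 + 146.38 = 2276.4 kg/h.
Overhead F14 = F10 − F9 = 2276.4 − 604.88 = 1671.5 kg/h.

1671 kg/h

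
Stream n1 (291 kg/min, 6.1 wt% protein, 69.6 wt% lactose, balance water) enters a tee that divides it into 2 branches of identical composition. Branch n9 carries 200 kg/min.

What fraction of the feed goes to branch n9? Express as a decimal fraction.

Fraction to n9 = 200/291 = 0.6873.

0.687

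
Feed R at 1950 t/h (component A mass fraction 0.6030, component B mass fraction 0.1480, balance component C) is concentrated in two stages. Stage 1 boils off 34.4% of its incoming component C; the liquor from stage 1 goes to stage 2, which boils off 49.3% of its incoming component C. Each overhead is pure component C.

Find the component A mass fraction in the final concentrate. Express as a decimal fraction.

component C in feed = 1950×0.249 = 485.55 t/h.
After stage 1: component C left = (1−0.344)×485.55 = 318.52; stream total = 1783 t/h.
After stage 2: component C left = (1−0.493)×318.52 = 161.49; final concentrate = 1625.9 t/h.
component A fraction = 1175.8/1625.9 = 0.7232.

0.7232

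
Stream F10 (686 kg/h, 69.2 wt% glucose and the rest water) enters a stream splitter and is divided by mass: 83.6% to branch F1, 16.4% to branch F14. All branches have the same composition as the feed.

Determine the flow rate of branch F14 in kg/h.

112.5 kg/h

Branch F14 flow = 0.164×686 = 112.5 kg/h.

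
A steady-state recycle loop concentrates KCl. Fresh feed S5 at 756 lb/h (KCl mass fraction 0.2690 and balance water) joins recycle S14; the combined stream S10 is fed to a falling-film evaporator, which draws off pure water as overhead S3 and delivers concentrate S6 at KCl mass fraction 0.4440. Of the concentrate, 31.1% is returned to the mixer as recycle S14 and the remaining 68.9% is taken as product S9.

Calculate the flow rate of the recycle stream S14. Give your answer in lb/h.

Overall KCl balance (none leaves overhead): KCl in fresh feed = KCl in product, i.e. 756×0.269 = (1−0.311)·S6·0.444.
S6 = 203.36/(0.444×0.689) = 664.77 lb/h.
Recycle S14 = 0.311×664.77 = 206.74 lb/h.

206.7 lb/h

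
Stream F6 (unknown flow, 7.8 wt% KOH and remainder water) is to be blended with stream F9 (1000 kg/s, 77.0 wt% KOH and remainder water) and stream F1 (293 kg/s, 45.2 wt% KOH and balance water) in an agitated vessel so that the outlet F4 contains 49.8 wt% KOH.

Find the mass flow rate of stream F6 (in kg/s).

Let F6 be the unknown flow. Total out = 1293 + F6.
KOH balance: 902.44 + 0.078·F6 = 0.498·(1293 + F6)
(0.078 − 0.498)·F6 = 0.498×1293 − 902.44 = -258.52
F6 = -258.52 / -0.420 = 615.53 kg/s

615.5 kg/s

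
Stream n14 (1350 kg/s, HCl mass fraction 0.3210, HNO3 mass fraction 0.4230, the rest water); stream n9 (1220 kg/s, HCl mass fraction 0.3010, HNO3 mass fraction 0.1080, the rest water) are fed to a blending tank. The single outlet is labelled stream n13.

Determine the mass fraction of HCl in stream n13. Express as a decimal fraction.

Total flow out = 1350 + 1220 = 2570 kg/s.
HCl in = 1350×0.321 + 1220×0.301 = 800.57 kg/s.
HCl mass fraction in n13 = 800.57/2570 = 0.3115.

0.3115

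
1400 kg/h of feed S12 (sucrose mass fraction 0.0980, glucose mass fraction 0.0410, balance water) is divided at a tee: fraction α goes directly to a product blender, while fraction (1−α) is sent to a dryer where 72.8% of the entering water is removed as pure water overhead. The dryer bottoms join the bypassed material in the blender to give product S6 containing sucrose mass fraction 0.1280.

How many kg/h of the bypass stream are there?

876.5 kg/h

All 1400×0.098 = 137.2 kg/h of sucrose reaches S6, so S6 = 137.2/0.128 = 1071.9 kg/h and vapour = 328.12 kg/h.
The evaporator receives (1−α)·1400 of feed at 0.861 water and removes 0.728 of that water:
0.728×0.861×(1−α)×1400 = 328.12
(1−α) = 328.12/877.53 = 0.3739;  α = 0.6261.
Bypass flow = 0.6261×1400 = 876.51 kg/h.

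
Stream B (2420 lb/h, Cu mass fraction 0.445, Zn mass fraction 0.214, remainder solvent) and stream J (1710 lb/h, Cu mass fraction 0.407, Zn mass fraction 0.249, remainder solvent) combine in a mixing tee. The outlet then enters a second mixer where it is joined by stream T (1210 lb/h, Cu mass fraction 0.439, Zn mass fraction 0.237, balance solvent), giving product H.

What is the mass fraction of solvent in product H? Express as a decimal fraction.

Overall, product flow = 5340 lb/h.
solvent in = 2420×0.341 + 1710×0.344 + 1210×0.324 = 1805.5 lb/h.
solvent fraction in H = 0.338.

0.338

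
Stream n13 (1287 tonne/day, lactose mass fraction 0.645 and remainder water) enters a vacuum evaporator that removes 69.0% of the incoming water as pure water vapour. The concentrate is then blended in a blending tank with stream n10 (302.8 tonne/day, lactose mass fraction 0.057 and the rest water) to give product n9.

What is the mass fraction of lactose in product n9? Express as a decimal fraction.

Vapour removed = 0.690×0.355×1287 = 315.25 tonne/day; concentrate = 971.75 tonne/day.
lactose reaching the mixer = 830.12 (from concentrate) + 302.8×0.057 = 847.37 tonne/day.
Product flow = 971.75 + 302.8 = 1274.5 tonne/day; lactose fraction = 0.665.

0.665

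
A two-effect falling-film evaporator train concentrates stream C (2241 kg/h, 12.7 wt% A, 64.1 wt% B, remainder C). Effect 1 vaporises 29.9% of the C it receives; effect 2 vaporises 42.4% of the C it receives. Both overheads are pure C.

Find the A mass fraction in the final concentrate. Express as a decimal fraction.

C in feed = 2241×0.232 = 519.91 kg/h.
After stage 1: C left = (1−0.299)×519.91 = 364.46; stream total = 2085.5 kg/h.
After stage 2: C left = (1−0.424)×364.46 = 209.93; final concentrate = 1931 kg/h.
A fraction = 284.61/1931 = 0.147.

0.147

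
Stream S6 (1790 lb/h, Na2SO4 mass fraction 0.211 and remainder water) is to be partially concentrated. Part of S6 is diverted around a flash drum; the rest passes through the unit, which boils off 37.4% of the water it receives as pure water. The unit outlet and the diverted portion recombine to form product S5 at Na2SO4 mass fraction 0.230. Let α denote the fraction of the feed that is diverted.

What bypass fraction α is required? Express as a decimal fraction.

0.720

All 1790×0.211 = 377.69 lb/h of Na2SO4 reaches S5, so S5 = 377.69/0.230 = 1642.1 lb/h and vapour = 147.87 lb/h.
The evaporator receives (1−α)·1790 of feed at 0.789 water and removes 0.374 of that water:
0.374×0.789×(1−α)×1790 = 147.87
(1−α) = 147.87/528.2 = 0.2799;  α = 0.7201.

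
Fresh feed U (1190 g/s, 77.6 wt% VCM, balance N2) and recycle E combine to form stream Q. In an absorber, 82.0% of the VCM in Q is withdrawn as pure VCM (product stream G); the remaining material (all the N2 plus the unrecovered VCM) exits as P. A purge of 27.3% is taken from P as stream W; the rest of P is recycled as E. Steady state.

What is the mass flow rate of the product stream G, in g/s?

871.2 g/s

VCM in Q: m_A = 1190×0.776 + (1−0.273)·(1−0.820)·m_A, so m_A = 923.44/0.8691 = 1062.5 g/s.
Product G = 0.820×1062.5 = 871.23 g/s.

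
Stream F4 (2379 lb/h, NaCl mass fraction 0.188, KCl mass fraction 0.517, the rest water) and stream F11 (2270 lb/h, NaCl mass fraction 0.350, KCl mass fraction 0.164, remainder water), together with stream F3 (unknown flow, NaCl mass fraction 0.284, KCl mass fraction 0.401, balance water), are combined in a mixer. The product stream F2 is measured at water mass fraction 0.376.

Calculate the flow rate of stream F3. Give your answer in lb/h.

934.4 lb/h

Let F3 be the unknown flow. Total out = 4649 + F3.
water balance: 1805 + 0.315·F3 = 0.376·(4649 + F3)
(0.315 − 0.376)·F3 = 0.376×4649 − 1805 = -57.001
F3 = -57.001 / -0.061 = 934.44 lb/h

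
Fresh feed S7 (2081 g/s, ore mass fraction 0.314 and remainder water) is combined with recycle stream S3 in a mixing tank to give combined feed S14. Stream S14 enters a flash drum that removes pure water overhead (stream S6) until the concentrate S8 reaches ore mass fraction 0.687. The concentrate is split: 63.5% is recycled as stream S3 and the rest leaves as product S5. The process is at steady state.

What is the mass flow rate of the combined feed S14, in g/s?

3736 g/s

Overall ore balance (none leaves overhead): ore in fresh feed = ore in product, i.e. 2081×0.314 = (1−0.635)·S8·0.687.
S8 = 653.43/(0.687×0.365) = 2605.9 g/s.
Recycle S3 = 0.635×2605.9 = 1654.7 g/s.
Combined feed S14 = 2081 + 1654.7 = 3735.7 g/s.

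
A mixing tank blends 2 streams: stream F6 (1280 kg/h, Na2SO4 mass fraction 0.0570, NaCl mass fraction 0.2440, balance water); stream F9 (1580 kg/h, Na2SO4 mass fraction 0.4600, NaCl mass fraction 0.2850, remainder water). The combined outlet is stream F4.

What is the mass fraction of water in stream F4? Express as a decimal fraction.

Total flow out = 1280 + 1580 = 2860 kg/h.
water in = 1280×0.699 + 1580×0.255 = 1297.6 kg/h.
water mass fraction in F4 = 1297.6/2860 = 0.4537.

0.4537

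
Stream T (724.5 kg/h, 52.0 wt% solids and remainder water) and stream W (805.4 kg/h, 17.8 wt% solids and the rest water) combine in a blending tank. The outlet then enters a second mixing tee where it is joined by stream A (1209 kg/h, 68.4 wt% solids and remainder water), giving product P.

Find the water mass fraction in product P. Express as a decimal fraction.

0.508

Overall, product flow = 2738.9 kg/h.
water in = 724.5×0.480 + 805.4×0.822 + 1209×0.316 = 1391.8 kg/h.
water fraction in P = 0.508.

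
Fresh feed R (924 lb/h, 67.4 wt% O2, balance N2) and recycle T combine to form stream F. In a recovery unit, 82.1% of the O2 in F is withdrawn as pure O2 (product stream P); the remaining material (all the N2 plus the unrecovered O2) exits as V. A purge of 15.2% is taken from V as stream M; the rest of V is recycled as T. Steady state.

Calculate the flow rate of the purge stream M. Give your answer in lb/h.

N2 enters only via R and leaves only via the purge: 924×0.326 = 0.152×(N2 in V), and the recovery unit passes all N2, so N2 in F = N2 in V = 1981.7 lb/h.
O2 in F: m_A = 924×0.674 + (1−0.152)·(1−0.821)·m_A, so m_A = 622.78/0.8482 = 734.23 lb/h.
V = (1−0.821)×734.23 + 1981.7 = 2113.2 lb/h.
Purge M = 0.152×2113.2 = 321.2 lb/h.

321.2 lb/h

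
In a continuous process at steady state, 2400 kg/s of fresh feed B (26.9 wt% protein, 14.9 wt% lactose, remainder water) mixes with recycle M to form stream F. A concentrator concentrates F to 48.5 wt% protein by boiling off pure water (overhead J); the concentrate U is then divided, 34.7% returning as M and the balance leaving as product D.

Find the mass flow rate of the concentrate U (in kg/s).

2038 kg/s

Overall protein balance (none leaves overhead): protein in fresh feed = protein in product, i.e. 2400×0.269 = (1−0.347)·U·0.485.
U = 645.6/(0.485×0.653) = 2038.5 kg/s.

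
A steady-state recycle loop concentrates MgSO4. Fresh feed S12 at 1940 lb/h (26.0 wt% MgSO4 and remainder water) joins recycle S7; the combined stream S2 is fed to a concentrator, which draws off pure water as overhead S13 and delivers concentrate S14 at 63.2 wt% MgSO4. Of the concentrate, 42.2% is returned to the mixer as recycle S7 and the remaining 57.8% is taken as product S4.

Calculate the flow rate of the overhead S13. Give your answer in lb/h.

Overall MgSO4 balance (none leaves overhead): MgSO4 in fresh feed = MgSO4 in product, i.e. 1940×0.260 = (1−0.422)·S14·0.632.
S14 = 504.4/(0.632×0.578) = 1380.8 lb/h.
Recycle S7 = 0.422×1380.8 = 582.7 lb/h.
Combined feed S2 = 1940 + 582.7 = 2522.7 lb/h.
Overhead S13 = S2 − S14 = 2522.7 − 1380.8 = 1141.9 lb/h.

1142 lb/h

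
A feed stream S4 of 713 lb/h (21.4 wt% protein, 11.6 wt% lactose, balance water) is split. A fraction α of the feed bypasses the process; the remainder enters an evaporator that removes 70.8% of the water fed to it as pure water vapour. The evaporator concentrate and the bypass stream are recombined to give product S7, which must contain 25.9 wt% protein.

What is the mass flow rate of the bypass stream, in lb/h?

All 713×0.214 = 152.58 lb/h of protein reaches S7, so S7 = 152.58/0.259 = 589.12 lb/h and vapour = 123.88 lb/h.
The evaporator receives (1−α)·713 of feed at 0.670 water and removes 0.708 of that water:
0.708×0.670×(1−α)×713 = 123.88
(1−α) = 123.88/338.22 = 0.3663;  α = 0.6337.
Bypass flow = 0.6337×713 = 451.85 lb/h.

451.8 lb/h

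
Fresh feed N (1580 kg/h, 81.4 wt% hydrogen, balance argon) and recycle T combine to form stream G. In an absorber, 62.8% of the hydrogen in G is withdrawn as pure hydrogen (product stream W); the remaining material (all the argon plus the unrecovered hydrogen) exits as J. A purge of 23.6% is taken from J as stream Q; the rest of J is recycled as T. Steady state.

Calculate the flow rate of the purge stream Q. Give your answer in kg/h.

451.6 kg/h

argon enters only via N and leaves only via the purge: 1580×0.186 = 0.236×(argon in J), and the absorber passes all argon, so argon in G = argon in J = 1245.3 kg/h.
hydrogen in G: m_A = 1580×0.814 + (1−0.236)·(1−0.628)·m_A, so m_A = 1286.1/0.7158 = 1796.8 kg/h.
J = (1−0.628)×1796.8 + 1245.3 = 1913.7 kg/h.
Purge Q = 0.236×1913.7 = 451.62 kg/h.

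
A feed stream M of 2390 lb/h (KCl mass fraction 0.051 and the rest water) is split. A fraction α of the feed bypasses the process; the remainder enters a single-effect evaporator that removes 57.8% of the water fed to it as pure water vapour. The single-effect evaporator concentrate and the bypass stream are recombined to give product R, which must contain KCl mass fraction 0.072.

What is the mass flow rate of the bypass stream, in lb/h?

1119 lb/h

All 2390×0.051 = 121.89 lb/h of KCl reaches R, so R = 121.89/0.072 = 1692.9 lb/h and vapour = 697.08 lb/h.
The evaporator receives (1−α)·2390 of feed at 0.949 water and removes 0.578 of that water:
0.578×0.949×(1−α)×2390 = 697.08
(1−α) = 697.08/1311 = 0.5317;  α = 0.4683.
Bypass flow = 0.4683×2390 = 1119.2 lb/h.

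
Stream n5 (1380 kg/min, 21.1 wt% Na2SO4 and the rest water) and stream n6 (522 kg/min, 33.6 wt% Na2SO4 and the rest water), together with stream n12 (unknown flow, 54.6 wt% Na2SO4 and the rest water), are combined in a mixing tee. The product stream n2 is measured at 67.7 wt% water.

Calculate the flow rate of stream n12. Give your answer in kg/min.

662.7 kg/min

Let n12 be the unknown flow. Total out = 1902 + n12.
water balance: 1435.4 + 0.454·n12 = 0.677·(1902 + n12)
(0.454 − 0.677)·n12 = 0.677×1902 − 1435.4 = -147.77
n12 = -147.77 / -0.223 = 662.66 kg/min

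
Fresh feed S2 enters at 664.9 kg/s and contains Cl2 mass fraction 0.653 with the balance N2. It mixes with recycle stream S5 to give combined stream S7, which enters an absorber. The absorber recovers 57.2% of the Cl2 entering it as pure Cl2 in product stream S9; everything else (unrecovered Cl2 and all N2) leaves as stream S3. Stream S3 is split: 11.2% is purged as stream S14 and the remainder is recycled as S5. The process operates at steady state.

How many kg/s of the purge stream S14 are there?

N2 enters only via S2 and leaves only via the purge: 664.9×0.347 = 0.112×(N2 in S3), and the absorber passes all N2, so N2 in S7 = N2 in S3 = 2060 kg/s.
Cl2 in S7: m_A = 664.9×0.653 + (1−0.112)·(1−0.572)·m_A, so m_A = 434.18/0.6199 = 700.36 kg/s.
S3 = (1−0.572)×700.36 + 2060 = 2359.8 kg/s.
Purge S14 = 0.112×2359.8 = 264.29 kg/s.

264.3 kg/s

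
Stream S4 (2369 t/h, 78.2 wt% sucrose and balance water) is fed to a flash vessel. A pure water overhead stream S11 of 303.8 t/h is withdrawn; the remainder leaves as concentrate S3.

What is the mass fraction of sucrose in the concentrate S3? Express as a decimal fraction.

sucrose is not removed: 2369×0.782 = 1852.6 t/h of sucrose enters S3.
Concentrate = 2369 − 303.8 = 2065.2 t/h.
Mass fraction = 1852.6/2065.2 = 0.897.

0.897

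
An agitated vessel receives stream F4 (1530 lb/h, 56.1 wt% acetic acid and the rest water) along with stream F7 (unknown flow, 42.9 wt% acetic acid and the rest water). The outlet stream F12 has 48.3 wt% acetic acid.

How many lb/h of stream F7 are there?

Let F7 be the unknown flow. Total out = 1530 + F7.
acetic acid balance: 858.33 + 0.429·F7 = 0.483·(1530 + F7)
(0.429 − 0.483)·F7 = 0.483×1530 − 858.33 = -119.34
F7 = -119.34 / -0.054 = 2210 lb/h

2210 lb/h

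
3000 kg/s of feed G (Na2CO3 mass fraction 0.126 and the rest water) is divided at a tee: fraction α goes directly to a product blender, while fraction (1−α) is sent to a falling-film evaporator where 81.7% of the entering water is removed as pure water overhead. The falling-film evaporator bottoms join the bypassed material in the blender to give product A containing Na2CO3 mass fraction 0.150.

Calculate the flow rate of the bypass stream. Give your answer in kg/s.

2328 kg/s

All 3000×0.126 = 378 kg/s of Na2CO3 reaches A, so A = 378/0.150 = 2520 kg/s and vapour = 480 kg/s.
The evaporator receives (1−α)·3000 of feed at 0.874 water and removes 0.817 of that water:
0.817×0.874×(1−α)×3000 = 480
(1−α) = 480/2142.2 = 0.2241;  α = 0.7759.
Bypass flow = 0.7759×3000 = 2327.8 kg/s.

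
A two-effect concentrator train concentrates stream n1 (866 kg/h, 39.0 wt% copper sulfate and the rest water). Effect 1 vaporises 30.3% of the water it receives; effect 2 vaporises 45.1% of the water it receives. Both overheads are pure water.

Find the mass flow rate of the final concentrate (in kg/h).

539.9 kg/h

water in feed = 866×0.610 = 528.26 kg/h.
After stage 1: water left = (1−0.303)×528.26 = 368.2; stream total = 705.94 kg/h.
After stage 2: water left = (1−0.451)×368.2 = 202.14; final concentrate = 539.88 kg/h.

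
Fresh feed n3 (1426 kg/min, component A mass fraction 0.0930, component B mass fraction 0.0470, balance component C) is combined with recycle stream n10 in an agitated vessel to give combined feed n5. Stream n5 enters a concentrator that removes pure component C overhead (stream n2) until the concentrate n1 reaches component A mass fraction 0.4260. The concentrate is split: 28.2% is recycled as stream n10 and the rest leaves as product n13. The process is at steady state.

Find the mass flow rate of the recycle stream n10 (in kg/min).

122.3 kg/min

Overall component A balance (none leaves overhead): component A in fresh feed = component A in product, i.e. 1426×0.093 = (1−0.282)·n1·0.426.
n1 = 132.62/(0.426×0.718) = 433.58 kg/min.
Recycle n10 = 0.282×433.58 = 122.27 kg/min.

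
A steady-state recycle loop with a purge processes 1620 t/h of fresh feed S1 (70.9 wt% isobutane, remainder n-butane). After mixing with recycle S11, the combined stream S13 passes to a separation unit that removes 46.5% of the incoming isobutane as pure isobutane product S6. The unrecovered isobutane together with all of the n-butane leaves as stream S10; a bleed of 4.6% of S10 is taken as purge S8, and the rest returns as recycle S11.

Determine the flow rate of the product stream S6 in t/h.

isobutane in S13: m_A = 1620×0.709 + (1−0.046)·(1−0.465)·m_A, so m_A = 1148.6/0.4896 = 2345.9 t/h.
Product S6 = 0.465×2345.9 = 1090.8 t/h.

1091 t/h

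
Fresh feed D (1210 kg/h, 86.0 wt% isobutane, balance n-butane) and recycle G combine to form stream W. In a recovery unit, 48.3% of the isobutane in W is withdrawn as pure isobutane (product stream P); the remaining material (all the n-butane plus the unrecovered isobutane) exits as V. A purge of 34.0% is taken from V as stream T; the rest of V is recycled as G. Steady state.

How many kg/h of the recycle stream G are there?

867.8 kg/h

n-butane enters only via D and leaves only via the purge: 1210×0.140 = 0.340×(n-butane in V), and the recovery unit passes all n-butane, so n-butane in W = n-butane in V = 498.24 kg/h.
isobutane in W: m_A = 1210×0.860 + (1−0.340)·(1−0.483)·m_A, so m_A = 1040.6/0.6588 = 1579.6 kg/h.
V = (1−0.483)×1579.6 + 498.24 = 1314.9 kg/h.
Recycle G = (1−0.340)×1314.9 = 867.82 kg/h.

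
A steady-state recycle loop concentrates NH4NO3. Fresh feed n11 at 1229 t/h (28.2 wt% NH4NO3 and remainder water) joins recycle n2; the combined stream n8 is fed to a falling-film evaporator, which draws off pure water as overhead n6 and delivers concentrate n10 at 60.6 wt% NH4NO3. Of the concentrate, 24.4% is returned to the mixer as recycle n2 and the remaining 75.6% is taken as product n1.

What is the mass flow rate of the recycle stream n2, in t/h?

184.6 t/h

Overall NH4NO3 balance (none leaves overhead): NH4NO3 in fresh feed = NH4NO3 in product, i.e. 1229×0.282 = (1−0.244)·n10·0.606.
n10 = 346.58/(0.606×0.756) = 756.5 t/h.
Recycle n2 = 0.244×756.5 = 184.58 t/h.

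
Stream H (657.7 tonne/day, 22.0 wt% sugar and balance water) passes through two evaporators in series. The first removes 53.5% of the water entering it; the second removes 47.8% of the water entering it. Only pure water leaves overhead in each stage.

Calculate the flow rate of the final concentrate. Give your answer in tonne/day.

water in feed = 657.7×0.780 = 513.01 tonne/day.
After stage 1: water left = (1−0.535)×513.01 = 238.55; stream total = 383.24 tonne/day.
After stage 2: water left = (1−0.478)×238.55 = 124.52; final concentrate = 269.22 tonne/day.

269.2 tonne/day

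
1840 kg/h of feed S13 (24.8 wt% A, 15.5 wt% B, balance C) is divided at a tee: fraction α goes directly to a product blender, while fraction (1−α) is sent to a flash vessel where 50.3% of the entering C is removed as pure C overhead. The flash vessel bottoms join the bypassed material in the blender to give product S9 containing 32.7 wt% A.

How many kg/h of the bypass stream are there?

All 1840×0.248 = 456.32 kg/h of A reaches S9, so S9 = 456.32/0.327 = 1395.5 kg/h and vapour = 444.53 kg/h.
The evaporator receives (1−α)·1840 of feed at 0.597 C and removes 0.503 of that C:
0.503×0.597×(1−α)×1840 = 444.53
(1−α) = 444.53/552.54 = 0.8045;  α = 0.1955.
Bypass flow = 0.1955×1840 = 359.68 kg/h.

359.7 kg/h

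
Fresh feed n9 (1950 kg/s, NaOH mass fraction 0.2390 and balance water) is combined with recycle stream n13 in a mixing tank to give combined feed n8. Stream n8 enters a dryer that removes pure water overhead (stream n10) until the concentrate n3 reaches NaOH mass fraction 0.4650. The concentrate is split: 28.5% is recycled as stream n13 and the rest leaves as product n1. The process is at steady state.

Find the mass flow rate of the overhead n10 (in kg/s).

947.7 kg/s

Overall NaOH balance (none leaves overhead): NaOH in fresh feed = NaOH in product, i.e. 1950×0.239 = (1−0.285)·n3·0.465.
n3 = 466.05/(0.465×0.715) = 1401.8 kg/s.
Recycle n13 = 0.285×1401.8 = 399.5 kg/s.
Combined feed n8 = 1950 + 399.5 = 2349.5 kg/s.
Overhead n10 = n8 − n3 = 2349.5 − 1401.8 = 947.74 kg/s.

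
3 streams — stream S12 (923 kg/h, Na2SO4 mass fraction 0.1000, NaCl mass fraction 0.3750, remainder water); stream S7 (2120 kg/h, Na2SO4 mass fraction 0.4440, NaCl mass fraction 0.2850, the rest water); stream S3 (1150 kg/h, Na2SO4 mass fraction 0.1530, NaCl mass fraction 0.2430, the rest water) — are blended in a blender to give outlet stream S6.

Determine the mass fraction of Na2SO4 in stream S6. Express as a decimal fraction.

Total flow out = 923 + 2120 + 1150 = 4193 kg/h.
Na2SO4 in = 923×0.100 + 2120×0.444 + 1150×0.153 = 1209.5 kg/h.
Na2SO4 mass fraction in S6 = 1209.5/4193 = 0.2885.

0.2885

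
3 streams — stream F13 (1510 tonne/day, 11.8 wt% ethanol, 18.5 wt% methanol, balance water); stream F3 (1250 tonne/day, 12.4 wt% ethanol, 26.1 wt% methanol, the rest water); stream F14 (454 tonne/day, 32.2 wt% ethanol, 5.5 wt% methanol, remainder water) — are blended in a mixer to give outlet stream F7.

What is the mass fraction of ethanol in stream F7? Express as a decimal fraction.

Total flow out = 1510 + 1250 + 454 = 3214 tonne/day.
ethanol in = 1510×0.118 + 1250×0.124 + 454×0.322 = 479.37 tonne/day.
ethanol mass fraction in F7 = 479.37/3214 = 0.149.

0.149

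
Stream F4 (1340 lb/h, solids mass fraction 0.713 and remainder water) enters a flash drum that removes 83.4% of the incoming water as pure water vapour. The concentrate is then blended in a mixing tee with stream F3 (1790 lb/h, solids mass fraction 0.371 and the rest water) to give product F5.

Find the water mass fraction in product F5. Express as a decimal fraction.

Vapour removed = 0.834×0.287×1340 = 320.74 lb/h; concentrate = 1019.3 lb/h.
water reaching the mixer = 63.84 (from concentrate) + 1790×0.629 = 1189.8 lb/h.
Product flow = 1019.3 + 1790 = 2809.3 lb/h; water fraction = 0.424.

0.424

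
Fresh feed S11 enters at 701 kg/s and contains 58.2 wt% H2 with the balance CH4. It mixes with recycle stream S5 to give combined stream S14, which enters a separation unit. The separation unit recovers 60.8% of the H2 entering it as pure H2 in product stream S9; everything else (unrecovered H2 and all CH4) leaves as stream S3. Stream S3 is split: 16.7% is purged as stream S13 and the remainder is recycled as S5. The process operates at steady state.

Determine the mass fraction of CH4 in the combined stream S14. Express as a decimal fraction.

0.7433

CH4 enters only via S11 and leaves only via the purge: 701×0.418 = 0.167×(CH4 in S3), and the separation unit passes all CH4, so CH4 in S14 = CH4 in S3 = 1754.6 kg/s.
H2 in S14: m_A = 701×0.582 + (1−0.167)·(1−0.608)·m_A, so m_A = 407.98/0.6735 = 605.8 kg/s.
S14 = 605.8 + 1754.6 = 2360.4 kg/s.
CH4 fraction in S14 = 1754.6/2360.4 = 0.7433.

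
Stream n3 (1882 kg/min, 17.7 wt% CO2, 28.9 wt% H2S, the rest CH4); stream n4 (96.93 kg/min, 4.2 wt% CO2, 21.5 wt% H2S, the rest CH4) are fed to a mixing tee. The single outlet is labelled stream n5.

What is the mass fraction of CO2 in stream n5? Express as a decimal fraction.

Total flow out = 1882 + 96.93 = 1978.9 kg/min.
CO2 in = 1882×0.177 + 96.93×0.042 = 337.19 kg/min.
CO2 mass fraction in n5 = 337.19/1978.9 = 0.170.

0.170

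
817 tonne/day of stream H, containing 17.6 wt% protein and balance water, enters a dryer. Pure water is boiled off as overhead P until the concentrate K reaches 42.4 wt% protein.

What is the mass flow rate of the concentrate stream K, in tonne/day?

339.1 tonne/day

protein is conserved: 817×0.176 = 143.79 tonne/day all reports to the concentrate.
Concentrate = 143.79/(target fraction) = 339.13 tonne/day.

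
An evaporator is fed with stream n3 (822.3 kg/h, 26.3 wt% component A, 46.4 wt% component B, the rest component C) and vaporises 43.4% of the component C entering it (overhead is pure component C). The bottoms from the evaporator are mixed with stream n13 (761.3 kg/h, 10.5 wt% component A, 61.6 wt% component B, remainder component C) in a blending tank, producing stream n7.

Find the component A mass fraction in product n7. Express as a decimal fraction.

0.199

Vapour removed = 0.434×0.273×822.3 = 97.428 kg/h; concentrate = 724.87 kg/h.
component A reaching the mixer = 216.26 (from concentrate) + 761.3×0.105 = 296.2 kg/h.
Product flow = 724.87 + 761.3 = 1486.2 kg/h; component A fraction = 0.199.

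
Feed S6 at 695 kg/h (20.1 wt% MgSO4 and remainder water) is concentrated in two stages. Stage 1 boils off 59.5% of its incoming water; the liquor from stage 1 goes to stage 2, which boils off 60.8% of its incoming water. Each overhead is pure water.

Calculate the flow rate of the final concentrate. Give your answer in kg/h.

227.9 kg/h

water in feed = 695×0.799 = 555.31 kg/h.
After stage 1: water left = (1−0.595)×555.31 = 224.9; stream total = 364.59 kg/h.
After stage 2: water left = (1−0.608)×224.9 = 88.16; final concentrate = 227.86 kg/h.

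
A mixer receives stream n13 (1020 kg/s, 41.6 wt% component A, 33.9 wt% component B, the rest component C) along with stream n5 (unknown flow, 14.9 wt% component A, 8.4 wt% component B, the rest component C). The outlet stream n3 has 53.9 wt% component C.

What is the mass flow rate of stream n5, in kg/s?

1315 kg/s

Let n5 be the unknown flow. Total out = 1020 + n5.
component C balance: 249.9 + 0.767·n5 = 0.539·(1020 + n5)
(0.767 − 0.539)·n5 = 0.539×1020 − 249.9 = 299.88
n5 = 299.88 / 0.228 = 1315.3 kg/s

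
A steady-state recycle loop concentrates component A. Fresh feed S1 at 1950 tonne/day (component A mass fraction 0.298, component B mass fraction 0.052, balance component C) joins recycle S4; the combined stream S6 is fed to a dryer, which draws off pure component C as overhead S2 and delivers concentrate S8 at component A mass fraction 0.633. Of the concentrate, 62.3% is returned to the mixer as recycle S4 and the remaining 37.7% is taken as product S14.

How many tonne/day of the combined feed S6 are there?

3467 tonne/day

Overall component A balance (none leaves overhead): component A in fresh feed = component A in product, i.e. 1950×0.298 = (1−0.623)·S8·0.633.
S8 = 581.1/(0.633×0.377) = 2435 tonne/day.
Recycle S4 = 0.623×2435 = 1517 tonne/day.
Combined feed S6 = 1950 + 1517 = 3467 tonne/day.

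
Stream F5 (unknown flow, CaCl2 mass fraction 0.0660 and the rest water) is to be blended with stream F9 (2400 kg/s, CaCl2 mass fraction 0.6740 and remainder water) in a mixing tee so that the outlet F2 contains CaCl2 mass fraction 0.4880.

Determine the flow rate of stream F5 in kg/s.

1058 kg/s

Let F5 be the unknown flow. Total out = 2400 + F5.
CaCl2 balance: 1617.6 + 0.066·F5 = 0.488·(2400 + F5)
(0.066 − 0.488)·F5 = 0.488×2400 − 1617.6 = -446.4
F5 = -446.4 / -0.422 = 1057.8 kg/s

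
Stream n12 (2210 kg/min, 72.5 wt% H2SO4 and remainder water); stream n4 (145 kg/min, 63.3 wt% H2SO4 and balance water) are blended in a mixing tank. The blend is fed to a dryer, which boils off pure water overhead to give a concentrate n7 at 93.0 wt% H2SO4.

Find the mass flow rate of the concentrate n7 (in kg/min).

1822 kg/min

H2SO4 entering = 2210×0.725 + 145×0.633 = 1694 kg/min.
All H2SO4 reports to n7, so n7 = 1694/0.930 = 1821.5 kg/min.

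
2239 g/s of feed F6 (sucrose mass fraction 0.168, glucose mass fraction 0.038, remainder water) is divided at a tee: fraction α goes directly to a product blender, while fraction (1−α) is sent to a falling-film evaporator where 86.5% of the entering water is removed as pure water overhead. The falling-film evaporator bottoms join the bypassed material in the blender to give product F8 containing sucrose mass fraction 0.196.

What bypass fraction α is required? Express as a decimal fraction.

All 2239×0.168 = 376.15 g/s of sucrose reaches F8, so F8 = 376.15/0.196 = 1919.1 g/s and vapour = 319.86 g/s.
The evaporator receives (1−α)·2239 of feed at 0.794 water and removes 0.865 of that water:
0.865×0.794×(1−α)×2239 = 319.86
(1−α) = 319.86/1537.8 = 0.2080;  α = 0.7920.

0.792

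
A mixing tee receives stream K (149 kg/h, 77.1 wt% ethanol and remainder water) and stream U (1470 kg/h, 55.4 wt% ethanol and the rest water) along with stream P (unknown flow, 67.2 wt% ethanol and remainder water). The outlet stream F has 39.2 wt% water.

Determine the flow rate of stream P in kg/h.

Let P be the unknown flow. Total out = 1619 + P.
water balance: 689.74 + 0.328·P = 0.392·(1619 + P)
(0.328 − 0.392)·P = 0.392×1619 − 689.74 = -55.093
P = -55.093 / -0.064 = 860.83 kg/h

860.8 kg/h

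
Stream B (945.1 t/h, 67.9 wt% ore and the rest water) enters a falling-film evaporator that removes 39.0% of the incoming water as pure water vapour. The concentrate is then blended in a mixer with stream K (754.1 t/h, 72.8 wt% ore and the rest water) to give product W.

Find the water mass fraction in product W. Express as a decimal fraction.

0.247

Vapour removed = 0.390×0.321×945.1 = 118.32 t/h; concentrate = 826.78 t/h.
water reaching the mixer = 185.06 (from concentrate) + 754.1×0.272 = 390.18 t/h.
Product flow = 826.78 + 754.1 = 1580.9 t/h; water fraction = 0.247.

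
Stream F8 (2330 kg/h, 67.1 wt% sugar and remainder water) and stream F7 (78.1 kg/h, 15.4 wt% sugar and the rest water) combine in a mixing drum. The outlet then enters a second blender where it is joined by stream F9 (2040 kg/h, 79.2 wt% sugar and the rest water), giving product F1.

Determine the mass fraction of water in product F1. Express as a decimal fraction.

0.2826

Overall, product flow = 4448.1 kg/h.
water in = 2330×0.329 + 78.1×0.846 + 2040×0.208 = 1257 kg/h.
water fraction in F1 = 0.2826.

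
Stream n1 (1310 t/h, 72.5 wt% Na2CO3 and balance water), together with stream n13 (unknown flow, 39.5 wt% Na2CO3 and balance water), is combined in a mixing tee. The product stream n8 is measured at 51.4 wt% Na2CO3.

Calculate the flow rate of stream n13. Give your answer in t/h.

Let n13 be the unknown flow. Total out = 1310 + n13.
Na2CO3 balance: 949.75 + 0.395·n13 = 0.514·(1310 + n13)
(0.395 − 0.514)·n13 = 0.514×1310 − 949.75 = -276.41
n13 = -276.41 / -0.119 = 2322.8 t/h

2323 t/h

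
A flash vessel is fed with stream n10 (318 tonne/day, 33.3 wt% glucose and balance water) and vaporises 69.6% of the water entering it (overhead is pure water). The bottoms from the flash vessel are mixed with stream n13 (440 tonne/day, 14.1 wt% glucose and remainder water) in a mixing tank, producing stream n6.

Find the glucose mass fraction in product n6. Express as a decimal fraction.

Vapour removed = 0.696×0.667×318 = 147.63 tonne/day; concentrate = 170.37 tonne/day.
glucose reaching the mixer = 105.89 (from concentrate) + 440×0.141 = 167.93 tonne/day.
Product flow = 170.37 + 440 = 610.37 tonne/day; glucose fraction = 0.275.

0.275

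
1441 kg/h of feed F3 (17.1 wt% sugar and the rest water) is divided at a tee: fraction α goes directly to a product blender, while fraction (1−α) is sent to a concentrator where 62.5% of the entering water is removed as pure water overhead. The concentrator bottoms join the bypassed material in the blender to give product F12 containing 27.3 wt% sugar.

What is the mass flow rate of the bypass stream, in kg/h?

All 1441×0.171 = 246.41 kg/h of sugar reaches F12, so F12 = 246.41/0.273 = 902.6 kg/h and vapour = 538.4 kg/h.
The evaporator receives (1−α)·1441 of feed at 0.829 water and removes 0.625 of that water:
0.625×0.829×(1−α)×1441 = 538.4
(1−α) = 538.4/746.62 = 0.7211;  α = 0.2789.
Bypass flow = 0.2789×1441 = 401.88 kg/h.

401.9 kg/h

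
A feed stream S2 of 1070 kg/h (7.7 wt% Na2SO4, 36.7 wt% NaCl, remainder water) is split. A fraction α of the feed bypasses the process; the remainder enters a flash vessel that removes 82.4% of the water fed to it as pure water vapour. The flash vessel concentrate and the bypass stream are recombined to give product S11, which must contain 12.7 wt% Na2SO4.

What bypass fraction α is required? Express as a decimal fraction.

All 1070×0.077 = 82.39 kg/h of Na2SO4 reaches S11, so S11 = 82.39/0.127 = 648.74 kg/h and vapour = 421.26 kg/h.
The evaporator receives (1−α)·1070 of feed at 0.556 water and removes 0.824 of that water:
0.824×0.556×(1−α)×1070 = 421.26
(1−α) = 421.26/490.21 = 0.8593;  α = 0.1407.

0.141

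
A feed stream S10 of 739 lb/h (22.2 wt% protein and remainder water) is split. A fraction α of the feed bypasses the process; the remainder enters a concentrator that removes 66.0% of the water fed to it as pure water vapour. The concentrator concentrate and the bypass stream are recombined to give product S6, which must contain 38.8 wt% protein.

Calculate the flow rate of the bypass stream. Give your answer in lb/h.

All 739×0.222 = 164.06 lb/h of protein reaches S6, so S6 = 164.06/0.388 = 422.83 lb/h and vapour = 316.17 lb/h.
The evaporator receives (1−α)·739 of feed at 0.778 water and removes 0.660 of that water:
0.660×0.778×(1−α)×739 = 316.17
(1−α) = 316.17/379.46 = 0.8332;  α = 0.1668.
Bypass flow = 0.1668×739 = 123.26 lb/h.

123.3 lb/h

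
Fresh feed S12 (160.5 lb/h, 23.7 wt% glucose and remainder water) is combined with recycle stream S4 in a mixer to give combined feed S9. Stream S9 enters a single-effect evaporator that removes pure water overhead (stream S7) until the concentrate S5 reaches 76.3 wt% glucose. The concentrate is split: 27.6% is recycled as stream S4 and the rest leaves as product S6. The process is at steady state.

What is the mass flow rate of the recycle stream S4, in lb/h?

19.01 lb/h

Overall glucose balance (none leaves overhead): glucose in fresh feed = glucose in product, i.e. 160.5×0.237 = (1−0.276)·S5·0.763.
S5 = 38.038/(0.763×0.724) = 68.859 lb/h.
Recycle S4 = 0.276×68.859 = 19.005 lb/h.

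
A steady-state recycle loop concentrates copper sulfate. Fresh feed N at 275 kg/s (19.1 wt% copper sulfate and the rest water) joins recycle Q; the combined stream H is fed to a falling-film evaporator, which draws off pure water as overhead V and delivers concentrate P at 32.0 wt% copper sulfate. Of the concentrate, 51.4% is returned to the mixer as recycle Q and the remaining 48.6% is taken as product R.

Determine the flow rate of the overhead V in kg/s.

Overall copper sulfate balance (none leaves overhead): copper sulfate in fresh feed = copper sulfate in product, i.e. 275×0.191 = (1−0.514)·P·0.320.
P = 52.525/(0.320×0.486) = 337.74 kg/s.
Recycle Q = 0.514×337.74 = 173.6 kg/s.
Combined feed H = 275 + 173.6 = 448.6 kg/s.
Overhead V = H − P = 448.6 − 337.74 = 110.86 kg/s.

110.9 kg/s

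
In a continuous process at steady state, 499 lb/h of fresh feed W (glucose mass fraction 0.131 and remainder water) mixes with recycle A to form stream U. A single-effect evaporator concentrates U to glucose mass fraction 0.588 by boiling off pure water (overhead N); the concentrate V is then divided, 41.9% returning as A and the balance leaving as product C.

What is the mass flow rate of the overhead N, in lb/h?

Overall glucose balance (none leaves overhead): glucose in fresh feed = glucose in product, i.e. 499×0.131 = (1−0.419)·V·0.588.
V = 65.369/(0.588×0.581) = 191.35 lb/h.
Recycle A = 0.419×191.35 = 80.174 lb/h.
Combined feed U = 499 + 80.174 = 579.17 lb/h.
Overhead N = U − V = 579.17 − 191.35 = 387.83 lb/h.

387.8 lb/h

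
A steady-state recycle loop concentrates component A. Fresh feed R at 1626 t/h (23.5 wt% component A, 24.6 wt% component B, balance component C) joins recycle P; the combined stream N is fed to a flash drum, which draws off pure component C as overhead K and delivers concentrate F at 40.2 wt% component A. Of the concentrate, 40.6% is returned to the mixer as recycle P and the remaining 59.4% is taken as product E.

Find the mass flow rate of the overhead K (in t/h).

675.5 t/h

Overall component A balance (none leaves overhead): component A in fresh feed = component A in product, i.e. 1626×0.235 = (1−0.406)·F·0.402.
F = 382.11/(0.402×0.594) = 1600.2 t/h.
Recycle P = 0.406×1600.2 = 649.68 t/h.
Combined feed N = 1626 + 649.68 = 2275.7 t/h.
Overhead K = N − F = 2275.7 − 1600.2 = 675.48 t/h.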